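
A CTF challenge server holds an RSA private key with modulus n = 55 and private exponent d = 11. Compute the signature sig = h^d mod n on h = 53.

42

Squares mod 55: h^1≡53, h^2≡4, h^4≡16, h^8≡36
11 = 8 + 2 + 1, so h^11 ≡ 36·4·53 ≡ 42 (mod 55)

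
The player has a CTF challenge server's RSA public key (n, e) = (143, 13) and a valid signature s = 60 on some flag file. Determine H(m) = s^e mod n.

s^2 ≡ 60^2 = 3600 ≡ 25
s^4 ≡ 25^2 = 625 ≡ 53
s^8 ≡ 53^2 = 2809 ≡ 92
13 = 8 + 4 + 1, so s^13 ≡ 92·53·60 ≡ 125 (mod 143)

125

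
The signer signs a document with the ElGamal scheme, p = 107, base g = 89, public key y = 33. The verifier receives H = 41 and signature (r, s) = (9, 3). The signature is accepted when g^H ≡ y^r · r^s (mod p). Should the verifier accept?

reject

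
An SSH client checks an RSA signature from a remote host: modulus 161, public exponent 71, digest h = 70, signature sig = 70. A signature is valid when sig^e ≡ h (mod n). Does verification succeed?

passes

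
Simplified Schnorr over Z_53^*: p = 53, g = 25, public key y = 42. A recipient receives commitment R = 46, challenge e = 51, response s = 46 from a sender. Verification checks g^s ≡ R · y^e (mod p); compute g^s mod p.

44

25^46 mod 53 = 44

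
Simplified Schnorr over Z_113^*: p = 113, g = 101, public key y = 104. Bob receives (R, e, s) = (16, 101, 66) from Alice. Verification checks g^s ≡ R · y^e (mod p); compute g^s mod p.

77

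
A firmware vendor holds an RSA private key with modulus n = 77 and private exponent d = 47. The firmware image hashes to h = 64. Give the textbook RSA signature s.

15

Squares mod 77: h^1≡64, h^2≡15, h^4≡71, h^8≡36, h^16≡64, h^32≡15
47 = 32 + 8 + 4 + 2 + 1, so h^47 ≡ 15·36·71·15·64 ≡ 15 (mod 77)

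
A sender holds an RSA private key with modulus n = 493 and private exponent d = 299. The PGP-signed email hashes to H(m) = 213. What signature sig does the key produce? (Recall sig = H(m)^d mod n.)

253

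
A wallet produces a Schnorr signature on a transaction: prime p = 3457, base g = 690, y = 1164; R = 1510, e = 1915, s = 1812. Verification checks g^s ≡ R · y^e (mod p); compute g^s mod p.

690^2 = 476100 ≡ 2491
690^4 ≡ 2491^2 = 6205081 ≡ 3223
690^8 ≡ 3223^2 = 10387729 ≡ 2901
690^16 ≡ 2901^2 = 8415801 ≡ 1463
690^32 ≡ 1463^2 = 2140369 ≡ 486
690^64 ≡ 486^2 = 236196 ≡ 1120
690^128 ≡ 1120^2 = 1254400 ≡ 2966
690^256 ≡ 2966^2 = 8797156 ≡ 2548
690^512 ≡ 2548^2 = 6492304 ≡ 58
690^1024 ≡ 58^2 = 3364
1812 = 1024 + 512 + 256 + 16 + 4, so 690^1812 ≡ 3364·58·2548·1463·3223 ≡ 3201 (mod 3457)

3201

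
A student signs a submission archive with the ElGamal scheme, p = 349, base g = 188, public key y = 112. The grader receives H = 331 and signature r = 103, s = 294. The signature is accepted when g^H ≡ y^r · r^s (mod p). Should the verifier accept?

reject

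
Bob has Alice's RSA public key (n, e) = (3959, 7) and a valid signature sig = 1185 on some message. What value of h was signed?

3590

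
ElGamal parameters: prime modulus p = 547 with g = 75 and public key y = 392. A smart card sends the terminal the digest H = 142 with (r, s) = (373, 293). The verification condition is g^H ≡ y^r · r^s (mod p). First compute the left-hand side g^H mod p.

111

75^2 = 5625 ≡ 155
75^4 ≡ 155^2 = 24025 ≡ 504
75^8 ≡ 504^2 = 254016 ≡ 208
75^16 ≡ 208^2 = 43264 ≡ 51
75^32 ≡ 51^2 = 2601 ≡ 413
75^64 ≡ 413^2 = 170569 ≡ 452
75^128 ≡ 452^2 = 204304 ≡ 273
142 = 128 + 8 + 4 + 2, so 75^142 ≡ 273·208·504·155 ≡ 111 (mod 547)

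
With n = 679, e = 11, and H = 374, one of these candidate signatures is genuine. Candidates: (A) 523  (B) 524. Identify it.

Candidate A: Squares mod 679: 523^1≡523, 523^2≡571, 523^4≡121, 523^8≡382; 11 = 8 + 2 + 1, so 523^11 ≡ 382·571·523 ≡ 374 (mod 679)
  → matches H = 374
Candidate B: Squares mod 679: 524^1≡524, 524^2≡260, 524^4≡379, 524^8≡372; 11 = 8 + 2 + 1, so 524^11 ≡ 372·260·524 ≡ 41 (mod 679)

A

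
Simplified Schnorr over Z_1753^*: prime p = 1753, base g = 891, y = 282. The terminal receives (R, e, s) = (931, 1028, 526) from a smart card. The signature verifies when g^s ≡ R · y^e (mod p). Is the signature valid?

invalid

g^s mod p:
891^2 = 793881 ≡ 1525
891^4 ≡ 1525^2 = 2325625 ≡ 1147
891^8 ≡ 1147^2 = 1315609 ≡ 859
891^16 ≡ 859^2 = 737881 ≡ 1621
891^32 ≡ 1621^2 = 2627641 ≡ 1647
891^64 ≡ 1647^2 = 2712609 ≡ 718
891^128 ≡ 718^2 = 515524 ≡ 142
891^256 ≡ 142^2 = 20164 ≡ 881
891^512 ≡ 881^2 = 776161 ≡ 1335
526 = 512 + 8 + 4 + 2, so 891^526 ≡ 1335·859·1147·1525 ≡ 1511 (mod 1753)
R · y^e mod p:
282^2 = 79524 ≡ 639
282^4 ≡ 639^2 = 408321 ≡ 1625
282^8 ≡ 1625^2 = 2640625 ≡ 607
282^16 ≡ 607^2 = 368449 ≡ 319
282^32 ≡ 319^2 = 101761 ≡ 87
282^64 ≡ 87^2 = 7569 ≡ 557
282^128 ≡ 557^2 = 310249 ≡ 1721
282^256 ≡ 1721^2 = 2961841 ≡ 1024
282^512 ≡ 1024^2 = 1048576 ≡ 282
282^1024 ≡ 282^2 = 79524 ≡ 639
1028 = 1024 + 4, so 282^1028 ≡ 639·1625 ≡ 599 (mod 1753)
931·599 = 557669 ≡ 215 (mod 1753)
1511 ≠ 215; the check fails.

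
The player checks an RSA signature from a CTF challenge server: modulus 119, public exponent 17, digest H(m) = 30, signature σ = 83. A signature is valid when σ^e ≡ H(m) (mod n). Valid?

no

σ^2 ≡ 83^2 = 6889 ≡ 106
σ^4 ≡ 106^2 = 11236 ≡ 50
σ^8 ≡ 50^2 = 2500 ≡ 1
σ^16 ≡ 1^2 = 1
17 = 16 + 1, so σ^17 ≡ 1·83 ≡ 83 (mod 119)
83 ≠ 30, so verification fails.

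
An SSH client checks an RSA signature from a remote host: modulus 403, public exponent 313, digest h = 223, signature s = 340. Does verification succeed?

Squares mod 403: s^1≡340, s^2≡342, s^4≡94, s^8≡373, s^16≡94, s^32≡373, s^64≡94, s^128≡373, s^256≡94
313 = 256 + 32 + 16 + 8 + 1, so s^313 ≡ 94·373·94·373·340 ≡ 340 (mod 403)
The recovered value 340 does not match the digest 223.

fails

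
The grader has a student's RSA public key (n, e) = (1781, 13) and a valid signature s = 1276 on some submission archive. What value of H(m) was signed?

782

s^13 mod 1781 = 782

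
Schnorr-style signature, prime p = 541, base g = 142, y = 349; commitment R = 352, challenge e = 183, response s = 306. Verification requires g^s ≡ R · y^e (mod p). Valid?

g^s mod p:
142^2 = 20164 ≡ 147
142^4 ≡ 147^2 = 21609 ≡ 510
142^8 ≡ 510^2 = 260100 ≡ 420
142^16 ≡ 420^2 = 176400 ≡ 34
142^32 ≡ 34^2 = 1156 ≡ 74
142^64 ≡ 74^2 = 5476 ≡ 66
142^128 ≡ 66^2 = 4356 ≡ 28
142^256 ≡ 28^2 = 784 ≡ 243
306 = 256 + 32 + 16 + 2, so 142^306 ≡ 243·74·34·147 ≡ 411 (mod 541)
R · y^e mod p:
349^2 = 121801 ≡ 76
349^4 ≡ 76^2 = 5776 ≡ 366
349^8 ≡ 366^2 = 133956 ≡ 329
349^16 ≡ 329^2 = 108241 ≡ 41
349^32 ≡ 41^2 = 1681 ≡ 58
349^64 ≡ 58^2 = 3364 ≡ 118
349^128 ≡ 118^2 = 13924 ≡ 399
183 = 128 + 32 + 16 + 4 + 2 + 1, so 349^183 ≡ 399·58·41·366·76·349 ≡ 214 (mod 541)
352·214 = 75328 ≡ 129 (mod 541)
411 ≠ 129; the check fails.

no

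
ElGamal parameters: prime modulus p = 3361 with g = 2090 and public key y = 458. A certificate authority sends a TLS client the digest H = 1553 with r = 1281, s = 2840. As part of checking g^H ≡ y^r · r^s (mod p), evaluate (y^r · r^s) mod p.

937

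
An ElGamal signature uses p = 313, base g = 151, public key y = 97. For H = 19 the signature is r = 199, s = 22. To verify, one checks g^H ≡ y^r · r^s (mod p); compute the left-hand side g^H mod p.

151^2 = 22801 ≡ 265
151^4 ≡ 265^2 = 70225 ≡ 113
151^8 ≡ 113^2 = 12769 ≡ 249
151^16 ≡ 249^2 = 62001 ≡ 27
19 = 16 + 2 + 1, so 151^19 ≡ 27·265·151 ≡ 242 (mod 313)

242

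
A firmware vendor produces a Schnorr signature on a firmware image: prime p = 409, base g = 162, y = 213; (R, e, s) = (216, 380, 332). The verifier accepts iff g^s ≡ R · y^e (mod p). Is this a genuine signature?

g^s mod p:
Squares mod 409: 162^1≡162, 162^2≡68, 162^4≡125, 162^8≡83, 162^16≡345, 162^32≡6, 162^64≡36, 162^128≡69, 162^256≡262
332 = 256 + 64 + 8 + 4, so 162^332 ≡ 262·36·83·125 ≡ 69 (mod 409)
R · y^e mod p:
Squares mod 409: 213^1≡213, 213^2≡379, 213^4≡82, 213^8≡180, 213^16≡89, 213^32≡150, 213^64≡5, 213^128≡25, 213^256≡216
380 = 256 + 64 + 32 + 16 + 8 + 4, so 213^380 ≡ 216·5·150·89·180·82 ≡ 6 (mod 409)
216·6 = 1296 ≡ 69 (mod 409)
69 ≡ 69 (mod 409); signature holds.

genuine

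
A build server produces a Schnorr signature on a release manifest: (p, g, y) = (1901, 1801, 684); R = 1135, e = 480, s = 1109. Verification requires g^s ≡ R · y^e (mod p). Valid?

g^s mod p:
1801^1109 mod 1901 = 216
R · y^e mod p:
684^480 mod 1901 = 1233
1135·1233 = 1399455 ≡ 319 (mod 1901)
216 ≠ 319; the check fails.

no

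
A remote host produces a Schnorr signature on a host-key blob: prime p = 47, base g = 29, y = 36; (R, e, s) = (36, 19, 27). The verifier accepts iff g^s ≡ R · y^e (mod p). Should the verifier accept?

g^s mod p:
29^2 = 841 ≡ 42
29^4 ≡ 42^2 = 1764 ≡ 25
29^8 ≡ 25^2 = 625 ≡ 14
29^16 ≡ 14^2 = 196 ≡ 8
27 = 16 + 8 + 2 + 1, so 29^27 ≡ 8·14·42·29 ≡ 22 (mod 47)
R · y^e mod p:
36^2 = 1296 ≡ 27
36^4 ≡ 27^2 = 729 ≡ 24
36^8 ≡ 24^2 = 576 ≡ 12
36^16 ≡ 12^2 = 144 ≡ 3
19 = 16 + 2 + 1, so 36^19 ≡ 3·27·36 ≡ 2 (mod 47)
36·2 = 72 ≡ 25 (mod 47)
22 ≠ 25; the check fails.

reject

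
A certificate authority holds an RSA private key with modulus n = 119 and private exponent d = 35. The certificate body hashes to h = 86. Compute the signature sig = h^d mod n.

Squares mod 119: h^1≡86, h^2≡18, h^4≡86, h^8≡18, h^16≡86, h^32≡18
35 = 32 + 2 + 1, so h^35 ≡ 18·18·86 ≡ 18 (mod 119)

18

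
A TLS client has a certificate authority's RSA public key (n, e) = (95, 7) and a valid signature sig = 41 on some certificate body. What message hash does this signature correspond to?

sig^2 ≡ 41^2 = 1681 ≡ 66
sig^4 ≡ 66^2 = 4356 ≡ 81
7 = 4 + 2 + 1, so sig^7 ≡ 81·66·41 ≡ 21 (mod 95)

21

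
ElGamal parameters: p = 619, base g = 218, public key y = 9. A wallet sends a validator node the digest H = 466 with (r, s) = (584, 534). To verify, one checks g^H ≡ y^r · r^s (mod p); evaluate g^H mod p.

182

218^2 = 47524 ≡ 480
218^4 ≡ 480^2 = 230400 ≡ 132
218^8 ≡ 132^2 = 17424 ≡ 92
218^16 ≡ 92^2 = 8464 ≡ 417
218^32 ≡ 417^2 = 173889 ≡ 569
218^64 ≡ 569^2 = 323761 ≡ 24
218^128 ≡ 24^2 = 576
218^256 ≡ 576^2 = 331776 ≡ 611
466 = 256 + 128 + 64 + 16 + 2, so 218^466 ≡ 611·576·24·417·480 ≡ 182 (mod 619)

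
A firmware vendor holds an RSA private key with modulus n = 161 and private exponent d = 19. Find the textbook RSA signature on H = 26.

H^2 ≡ 26^2 = 676 ≡ 32
H^4 ≡ 32^2 = 1024 ≡ 58
H^8 ≡ 58^2 = 3364 ≡ 144
H^16 ≡ 144^2 = 20736 ≡ 128
19 = 16 + 2 + 1, so H^19 ≡ 128·32·26 ≡ 75 (mod 161)

75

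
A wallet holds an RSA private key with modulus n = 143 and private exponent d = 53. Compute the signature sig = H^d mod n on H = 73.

H^2 ≡ 73^2 = 5329 ≡ 38
H^4 ≡ 38^2 = 1444 ≡ 14
H^8 ≡ 14^2 = 196 ≡ 53
H^16 ≡ 53^2 = 2809 ≡ 92
H^32 ≡ 92^2 = 8464 ≡ 27
53 = 32 + 16 + 4 + 1, so H^53 ≡ 27·92·14·73 ≡ 112 (mod 143)

112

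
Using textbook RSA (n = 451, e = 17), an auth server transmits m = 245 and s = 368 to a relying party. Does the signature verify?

Squares mod 451: s^1≡368, s^2≡124, s^4≡42, s^8≡411, s^16≡247
17 = 16 + 1, so s^17 ≡ 247·368 ≡ 245 (mod 451)
s^17 mod 451 = 245 matches m.

verifies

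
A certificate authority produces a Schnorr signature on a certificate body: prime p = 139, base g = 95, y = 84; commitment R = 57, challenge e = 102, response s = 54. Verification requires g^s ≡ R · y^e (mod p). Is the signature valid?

invalid

g^s mod p:
95^2 = 9025 ≡ 129
95^4 ≡ 129^2 = 16641 ≡ 100
95^8 ≡ 100^2 = 10000 ≡ 131
95^16 ≡ 131^2 = 17161 ≡ 64
95^32 ≡ 64^2 = 4096 ≡ 65
54 = 32 + 16 + 4 + 2, so 95^54 ≡ 65·64·100·129 ≡ 131 (mod 139)
R · y^e mod p:
84^2 = 7056 ≡ 106
84^4 ≡ 106^2 = 11236 ≡ 116
84^8 ≡ 116^2 = 13456 ≡ 112
84^16 ≡ 112^2 = 12544 ≡ 34
84^32 ≡ 34^2 = 1156 ≡ 44
84^64 ≡ 44^2 = 1936 ≡ 129
102 = 64 + 32 + 4 + 2, so 84^102 ≡ 129·44·116·106 ≡ 57 (mod 139)
57·57 = 3249 ≡ 52 (mod 139)
131 ≠ 52; the check fails.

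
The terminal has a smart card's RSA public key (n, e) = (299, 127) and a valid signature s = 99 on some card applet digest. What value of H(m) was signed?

226

s^127 mod 299 = 226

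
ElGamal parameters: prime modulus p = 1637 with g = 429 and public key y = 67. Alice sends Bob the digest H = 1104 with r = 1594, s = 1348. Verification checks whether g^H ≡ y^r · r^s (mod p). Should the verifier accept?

accept

Left side g^H mod p:
429^2 = 184041 ≡ 697
429^4 ≡ 697^2 = 485809 ≡ 1257
429^8 ≡ 1257^2 = 1580049 ≡ 344
429^16 ≡ 344^2 = 118336 ≡ 472
429^32 ≡ 472^2 = 222784 ≡ 152
429^64 ≡ 152^2 = 23104 ≡ 186
429^128 ≡ 186^2 = 34596 ≡ 219
429^256 ≡ 219^2 = 47961 ≡ 488
429^512 ≡ 488^2 = 238144 ≡ 779
429^1024 ≡ 779^2 = 606841 ≡ 1151
1104 = 1024 + 64 + 16, so 429^1104 ≡ 1151·186·472 ≡ 1493 (mod 1637)
Right side y^r · r^s mod p:
67^2 = 4489 ≡ 1215
67^4 ≡ 1215^2 = 1476225 ≡ 1288
67^8 ≡ 1288^2 = 1658944 ≡ 663
67^16 ≡ 663^2 = 439569 ≡ 853
67^32 ≡ 853^2 = 727609 ≡ 781
67^64 ≡ 781^2 = 609961 ≡ 997
67^128 ≡ 997^2 = 994009 ≡ 350
67^256 ≡ 350^2 = 122500 ≡ 1362
67^512 ≡ 1362^2 = 1855044 ≡ 323
67^1024 ≡ 323^2 = 104329 ≡ 1198
1594 = 1024 + 512 + 32 + 16 + 8 + 2, so 67^1594 ≡ 1198·323·781·853·663·1215 ≡ 100 (mod 1637)
1594^2 = 2540836 ≡ 212
1594^4 ≡ 212^2 = 44944 ≡ 745
1594^8 ≡ 745^2 = 555025 ≡ 82
1594^16 ≡ 82^2 = 6724 ≡ 176
1594^32 ≡ 176^2 = 30976 ≡ 1510
1594^64 ≡ 1510^2 = 2280100 ≡ 1396
1594^128 ≡ 1396^2 = 1948816 ≡ 786
1594^256 ≡ 786^2 = 617796 ≡ 647
1594^512 ≡ 647^2 = 418609 ≡ 1174
1594^1024 ≡ 1174^2 = 1378276 ≡ 1559
1348 = 1024 + 256 + 64 + 4, so 1594^1348 ≡ 1559·647·1396·745 ≡ 195 (mod 1637)
100·195 = 19500 ≡ 1493 (mod 1637)
1493 ≡ 1493 (mod 1637), so the signature is genuine.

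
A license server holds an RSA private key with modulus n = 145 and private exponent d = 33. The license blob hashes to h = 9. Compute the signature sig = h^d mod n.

34

h^2 ≡ 9^2 = 81
h^4 ≡ 81^2 = 6561 ≡ 36
h^8 ≡ 36^2 = 1296 ≡ 136
h^16 ≡ 136^2 = 18496 ≡ 81
h^32 ≡ 81^2 = 6561 ≡ 36
33 = 32 + 1, so h^33 ≡ 36·9 ≡ 34 (mod 145)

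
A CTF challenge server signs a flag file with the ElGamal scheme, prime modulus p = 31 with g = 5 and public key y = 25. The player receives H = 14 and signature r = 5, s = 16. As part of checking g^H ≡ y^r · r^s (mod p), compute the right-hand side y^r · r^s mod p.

25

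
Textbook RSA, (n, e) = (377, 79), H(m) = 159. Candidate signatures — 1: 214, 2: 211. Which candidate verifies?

Candidate 1: 214^79 mod 377 = 85
Candidate 2: 211^79 mod 377 = 159
  → matches H(m) = 159

2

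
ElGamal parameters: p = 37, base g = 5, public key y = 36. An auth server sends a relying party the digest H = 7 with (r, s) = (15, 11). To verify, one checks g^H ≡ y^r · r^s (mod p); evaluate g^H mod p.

5^2 = 25
5^4 ≡ 25^2 = 625 ≡ 33
7 = 4 + 2 + 1, so 5^7 ≡ 33·25·5 ≡ 18 (mod 37)

18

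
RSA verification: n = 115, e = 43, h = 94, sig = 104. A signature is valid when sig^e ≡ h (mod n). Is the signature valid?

valid

Squares mod 115: sig^1≡104, sig^2≡6, sig^4≡36, sig^8≡31, sig^16≡41, sig^32≡71
43 = 32 + 8 + 2 + 1, so sig^43 ≡ 71·31·6·104 ≡ 94 (mod 115)
94 = h, so the signature checks out.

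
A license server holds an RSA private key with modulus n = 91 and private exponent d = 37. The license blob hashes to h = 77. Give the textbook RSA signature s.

77

h^2 ≡ 77^2 = 5929 ≡ 14
h^4 ≡ 14^2 = 196 ≡ 14
h^8 ≡ 14^2 = 196 ≡ 14
h^16 ≡ 14^2 = 196 ≡ 14
h^32 ≡ 14^2 = 196 ≡ 14
37 = 32 + 4 + 1, so h^37 ≡ 14·14·77 ≡ 77 (mod 91)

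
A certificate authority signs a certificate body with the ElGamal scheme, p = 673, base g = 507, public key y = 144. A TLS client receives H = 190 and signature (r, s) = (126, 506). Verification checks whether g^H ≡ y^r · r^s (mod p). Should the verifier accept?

Left side g^H mod p:
507^190 mod 673 = 397
Right side y^r · r^s mod p:
144^126 mod 673 = 1
126^506 mod 673 = 397
1·397 = 397 ≡ 397 (mod 673)
397 ≡ 397 (mod 673), so the signature is genuine.

accept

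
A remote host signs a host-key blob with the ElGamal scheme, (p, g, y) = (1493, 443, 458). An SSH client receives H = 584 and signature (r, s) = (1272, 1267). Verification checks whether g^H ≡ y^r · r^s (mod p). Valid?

no

Left side g^H mod p:
Squares mod 1493: 443^1≡443, 443^2≡666, 443^4≡135, 443^8≡309, 443^16≡1422, 443^32≡562, 443^64≡821, 443^128≡698, 443^256≡486, 443^512≡302
584 = 512 + 64 + 8, so 443^584 ≡ 302·821·309 ≡ 783 (mod 1493)
Right side y^r · r^s mod p:
Squares mod 1493: 458^1≡458, 458^2≡744, 458^4≡1126, 458^8≡319, 458^16≡237, 458^32≡928, 458^64≡1216, 458^128≡586, 458^256≡6, 458^512≡36, 458^1024≡1296
1272 = 1024 + 128 + 64 + 32 + 16 + 8, so 458^1272 ≡ 1296·586·1216·928·237·319 ≡ 469 (mod 1493)
Squares mod 1493: 1272^1≡1272, 1272^2≡1065, 1272^4≡1038, 1272^8≡991, 1272^16≡1180, 1272^32≡924, 1272^64≡1273, 1272^128≡624, 1272^256≡1196, 1272^512≡122, 1272^1024≡1447
1267 = 1024 + 128 + 64 + 32 + 16 + 2 + 1, so 1272^1267 ≡ 1447·624·1273·924·1180·1065·1272 ≡ 879 (mod 1493)
469·879 = 412251 ≡ 183 (mod 1493)
783 ≠ 183, so verification fails.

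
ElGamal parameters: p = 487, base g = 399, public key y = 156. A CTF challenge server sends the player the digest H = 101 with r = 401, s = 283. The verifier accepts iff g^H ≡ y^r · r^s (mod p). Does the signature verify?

Left side g^H mod p:
399^2 = 159201 ≡ 439
399^4 ≡ 439^2 = 192721 ≡ 356
399^8 ≡ 356^2 = 126736 ≡ 116
399^16 ≡ 116^2 = 13456 ≡ 307
399^32 ≡ 307^2 = 94249 ≡ 258
399^64 ≡ 258^2 = 66564 ≡ 332
101 = 64 + 32 + 4 + 1, so 399^101 ≡ 332·258·356·399 ≡ 194 (mod 487)
Right side y^r · r^s mod p:
156^2 = 24336 ≡ 473
156^4 ≡ 473^2 = 223729 ≡ 196
156^8 ≡ 196^2 = 38416 ≡ 430
156^16 ≡ 430^2 = 184900 ≡ 327
156^32 ≡ 327^2 = 106929 ≡ 276
156^64 ≡ 276^2 = 76176 ≡ 204
156^128 ≡ 204^2 = 41616 ≡ 221
156^256 ≡ 221^2 = 48841 ≡ 141
401 = 256 + 128 + 16 + 1, so 156^401 ≡ 141·221·327·156 ≡ 374 (mod 487)
401^2 = 160801 ≡ 91
401^4 ≡ 91^2 = 8281 ≡ 2
401^8 ≡ 2^2 = 4
401^16 ≡ 4^2 = 16
401^32 ≡ 16^2 = 256
401^64 ≡ 256^2 = 65536 ≡ 278
401^128 ≡ 278^2 = 77284 ≡ 338
401^256 ≡ 338^2 = 114244 ≡ 286
283 = 256 + 16 + 8 + 2 + 1, so 401^283 ≡ 286·16·4·91·401 ≡ 50 (mod 487)
374·50 = 18700 ≡ 194 (mod 487)
194 ≡ 194 (mod 487), so the signature is genuine.

verifies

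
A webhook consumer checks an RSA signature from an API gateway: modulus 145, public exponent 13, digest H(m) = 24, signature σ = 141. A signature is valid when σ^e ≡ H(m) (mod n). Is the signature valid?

σ^2 ≡ 141^2 = 19881 ≡ 16
σ^4 ≡ 16^2 = 256 ≡ 111
σ^8 ≡ 111^2 = 12321 ≡ 141
13 = 8 + 4 + 1, so σ^13 ≡ 141·111·141 ≡ 36 (mod 145)
The recovered value 36 does not match the digest 24.

invalid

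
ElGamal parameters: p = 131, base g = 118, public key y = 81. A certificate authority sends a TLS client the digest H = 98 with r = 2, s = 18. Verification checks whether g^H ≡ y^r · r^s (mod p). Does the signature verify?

Left side g^H mod p:
Squares mod 131: 118^1≡118, 118^2≡38, 118^4≡3, 118^8≡9, 118^16≡81, 118^32≡11, 118^64≡121
98 = 64 + 32 + 2, so 118^98 ≡ 121·11·38 ≡ 12 (mod 131)
Right side y^r · r^s mod p:
Squares mod 131: 81^1≡81, 81^2≡11
81^2 ≡ 11 (mod 131)
Squares mod 131: 2^1≡2, 2^2≡4, 2^4≡16, 2^8≡125, 2^16≡36
18 = 16 + 2, so 2^18 ≡ 36·4 ≡ 13 (mod 131)
11·13 = 143 ≡ 12 (mod 131)
12 ≡ 12 (mod 131), so the signature is genuine.

verifies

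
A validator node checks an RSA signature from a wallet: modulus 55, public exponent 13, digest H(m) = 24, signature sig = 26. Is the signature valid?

sig^2 ≡ 26^2 = 676 ≡ 16
sig^4 ≡ 16^2 = 256 ≡ 36
sig^8 ≡ 36^2 = 1296 ≡ 31
13 = 8 + 4 + 1, so sig^13 ≡ 31·36·26 ≡ 31 (mod 55)
The recovered value 31 does not match the digest 24.

invalid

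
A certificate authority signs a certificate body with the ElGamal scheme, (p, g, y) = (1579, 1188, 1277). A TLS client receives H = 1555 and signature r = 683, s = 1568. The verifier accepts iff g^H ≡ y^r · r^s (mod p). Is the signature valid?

Left side g^H mod p:
1188^2 = 1411344 ≡ 1297
1188^4 ≡ 1297^2 = 1682209 ≡ 574
1188^8 ≡ 574^2 = 329476 ≡ 1044
1188^16 ≡ 1044^2 = 1089936 ≡ 426
1188^32 ≡ 426^2 = 181476 ≡ 1470
1188^64 ≡ 1470^2 = 2160900 ≡ 828
1188^128 ≡ 828^2 = 685584 ≡ 298
1188^256 ≡ 298^2 = 88804 ≡ 380
1188^512 ≡ 380^2 = 144400 ≡ 711
1188^1024 ≡ 711^2 = 505521 ≡ 241
1555 = 1024 + 512 + 16 + 2 + 1, so 1188^1555 ≡ 241·711·426·1297·1188 ≡ 51 (mod 1579)
Right side y^r · r^s mod p:
1277^2 = 1630729 ≡ 1201
1277^4 ≡ 1201^2 = 1442401 ≡ 774
1277^8 ≡ 774^2 = 599076 ≡ 635
1277^16 ≡ 635^2 = 403225 ≡ 580
1277^32 ≡ 580^2 = 336400 ≡ 73
1277^64 ≡ 73^2 = 5329 ≡ 592
1277^128 ≡ 592^2 = 350464 ≡ 1505
1277^256 ≡ 1505^2 = 2265025 ≡ 739
1277^512 ≡ 739^2 = 546121 ≡ 1366
683 = 512 + 128 + 32 + 8 + 2 + 1, so 1277^683 ≡ 1366·1505·73·635·1201·1277 ≡ 643 (mod 1579)
683^2 = 466489 ≡ 684
683^4 ≡ 684^2 = 467856 ≡ 472
683^8 ≡ 472^2 = 222784 ≡ 145
683^16 ≡ 145^2 = 21025 ≡ 498
683^32 ≡ 498^2 = 248004 ≡ 101
683^64 ≡ 101^2 = 10201 ≡ 727
683^128 ≡ 727^2 = 528529 ≡ 1143
683^256 ≡ 1143^2 = 1306449 ≡ 616
683^512 ≡ 616^2 = 379456 ≡ 496
683^1024 ≡ 496^2 = 246016 ≡ 1271
1568 = 1024 + 512 + 32, so 683^1568 ≡ 1271·496·101 ≡ 420 (mod 1579)
643·420 = 270060 ≡ 51 (mod 1579)
51 ≡ 51 (mod 1579), so the signature is genuine.

valid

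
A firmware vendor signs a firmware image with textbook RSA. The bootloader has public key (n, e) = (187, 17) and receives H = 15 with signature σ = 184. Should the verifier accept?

σ^17 mod 187 = 167
The recovered value 167 does not match the digest 15.

reject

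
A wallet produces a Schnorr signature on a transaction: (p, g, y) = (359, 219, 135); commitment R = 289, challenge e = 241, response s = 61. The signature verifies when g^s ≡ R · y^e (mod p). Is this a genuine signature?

genuine

g^s mod p:
219^61 mod 359 = 192
R · y^e mod p:
135^241 mod 359 = 346
289·346 = 99994 ≡ 192 (mod 359)
192 ≡ 192 (mod 359); signature holds.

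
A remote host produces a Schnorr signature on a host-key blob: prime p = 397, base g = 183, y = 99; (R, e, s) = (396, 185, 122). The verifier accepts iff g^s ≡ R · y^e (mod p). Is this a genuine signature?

g^s mod p:
183^2 = 33489 ≡ 141
183^4 ≡ 141^2 = 19881 ≡ 31
183^8 ≡ 31^2 = 961 ≡ 167
183^16 ≡ 167^2 = 27889 ≡ 99
183^32 ≡ 99^2 = 9801 ≡ 273
183^64 ≡ 273^2 = 74529 ≡ 290
122 = 64 + 32 + 16 + 8 + 2, so 183^122 ≡ 290·273·99·167·141 ≡ 381 (mod 397)
R · y^e mod p:
99^2 = 9801 ≡ 273
99^4 ≡ 273^2 = 74529 ≡ 290
99^8 ≡ 290^2 = 84100 ≡ 333
99^16 ≡ 333^2 = 110889 ≡ 126
99^32 ≡ 126^2 = 15876 ≡ 393
99^64 ≡ 393^2 = 154449 ≡ 16
99^128 ≡ 16^2 = 256
185 = 128 + 32 + 16 + 8 + 1, so 99^185 ≡ 256·393·126·333·99 ≡ 16 (mod 397)
396·16 = 6336 ≡ 381 (mod 397)
381 ≡ 381 (mod 397); signature holds.

genuine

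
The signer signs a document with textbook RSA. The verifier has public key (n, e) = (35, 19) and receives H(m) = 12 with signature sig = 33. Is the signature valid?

sig^2 ≡ 33^2 = 1089 ≡ 4
sig^4 ≡ 4^2 = 16
sig^8 ≡ 16^2 = 256 ≡ 11
sig^16 ≡ 11^2 = 121 ≡ 16
19 = 16 + 2 + 1, so sig^19 ≡ 16·4·33 ≡ 12 (mod 35)
sig^19 mod 35 = 12 matches H(m).

valid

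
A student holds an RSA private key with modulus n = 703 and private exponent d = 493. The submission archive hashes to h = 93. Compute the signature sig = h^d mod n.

309

Squares mod 703: h^1≡93, h^2≡213, h^4≡377, h^8≡123, h^16≡366, h^32≡386, h^64≡663, h^128≡194, h^256≡377
493 = 256 + 128 + 64 + 32 + 8 + 4 + 1, so h^493 ≡ 377·194·663·386·123·377·93 ≡ 309 (mod 703)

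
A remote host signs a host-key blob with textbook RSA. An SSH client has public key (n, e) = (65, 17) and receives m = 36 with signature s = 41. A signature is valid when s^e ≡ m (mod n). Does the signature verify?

s^2 ≡ 41^2 = 1681 ≡ 56
s^4 ≡ 56^2 = 3136 ≡ 16
s^8 ≡ 16^2 = 256 ≡ 61
s^16 ≡ 61^2 = 3721 ≡ 16
17 = 16 + 1, so s^17 ≡ 16·41 ≡ 6 (mod 65)
6 ≠ 36, so verification fails.

does not verify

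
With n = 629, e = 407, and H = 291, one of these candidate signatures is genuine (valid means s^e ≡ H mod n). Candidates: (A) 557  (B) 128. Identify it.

Candidate A: 557^2 = 310249 ≡ 152; 557^4 ≡ 152^2 = 23104 ≡ 460; 557^8 ≡ 460^2 = 211600 ≡ 256; 557^16 ≡ 256^2 = 65536 ≡ 120; 557^32 ≡ 120^2 = 14400 ≡ 562; 557^64 ≡ 562^2 = 315844 ≡ 86; 557^128 ≡ 86^2 = 7396 ≡ 477; 557^256 ≡ 477^2 = 227529 ≡ 460; 407 = 256 + 128 + 16 + 4 + 2 + 1, so 557^407 ≡ 460·477·120·460·152·557 ≡ 531 (mod 629)
Candidate B: 128^2 = 16384 ≡ 30; 128^4 ≡ 30^2 = 900 ≡ 271; 128^8 ≡ 271^2 = 73441 ≡ 477; 128^16 ≡ 477^2 = 227529 ≡ 460; 128^32 ≡ 460^2 = 211600 ≡ 256; 128^64 ≡ 256^2 = 65536 ≡ 120; 128^128 ≡ 120^2 = 14400 ≡ 562; 128^256 ≡ 562^2 = 315844 ≡ 86; 407 = 256 + 128 + 16 + 4 + 2 + 1, so 128^407 ≡ 86·562·460·271·30·128 ≡ 291 (mod 629)
  → matches H = 291

B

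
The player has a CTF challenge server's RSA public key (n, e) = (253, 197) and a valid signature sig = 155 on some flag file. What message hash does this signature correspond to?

111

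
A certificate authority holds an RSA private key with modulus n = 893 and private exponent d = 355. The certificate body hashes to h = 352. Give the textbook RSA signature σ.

127

h^2 ≡ 352^2 = 123904 ≡ 670
h^4 ≡ 670^2 = 448900 ≡ 614
h^8 ≡ 614^2 = 376996 ≡ 150
h^16 ≡ 150^2 = 22500 ≡ 175
h^32 ≡ 175^2 = 30625 ≡ 263
h^64 ≡ 263^2 = 69169 ≡ 408
h^128 ≡ 408^2 = 166464 ≡ 366
h^256 ≡ 366^2 = 133956 ≡ 6
355 = 256 + 64 + 32 + 2 + 1, so h^355 ≡ 6·408·263·670·352 ≡ 127 (mod 893)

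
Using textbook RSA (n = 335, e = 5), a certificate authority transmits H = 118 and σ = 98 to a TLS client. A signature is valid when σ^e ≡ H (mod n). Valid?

yes

σ^2 ≡ 98^2 = 9604 ≡ 224
σ^4 ≡ 224^2 = 50176 ≡ 261
5 = 4 + 1, so σ^5 ≡ 261·98 ≡ 118 (mod 335)
Since 118 equals the digest 118, verification succeeds.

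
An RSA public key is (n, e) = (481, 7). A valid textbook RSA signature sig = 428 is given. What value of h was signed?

25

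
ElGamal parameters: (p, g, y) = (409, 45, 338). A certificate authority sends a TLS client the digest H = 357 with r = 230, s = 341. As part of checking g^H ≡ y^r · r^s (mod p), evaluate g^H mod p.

45^2 = 2025 ≡ 389
45^4 ≡ 389^2 = 151321 ≡ 400
45^8 ≡ 400^2 = 160000 ≡ 81
45^16 ≡ 81^2 = 6561 ≡ 17
45^32 ≡ 17^2 = 289
45^64 ≡ 289^2 = 83521 ≡ 85
45^128 ≡ 85^2 = 7225 ≡ 272
45^256 ≡ 272^2 = 73984 ≡ 364
357 = 256 + 64 + 32 + 4 + 1, so 45^357 ≡ 364·85·289·400·45 ≡ 408 (mod 409)

408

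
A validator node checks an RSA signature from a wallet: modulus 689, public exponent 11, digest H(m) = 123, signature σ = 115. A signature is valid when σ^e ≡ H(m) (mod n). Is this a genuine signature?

σ^2 ≡ 115^2 = 13225 ≡ 134
σ^4 ≡ 134^2 = 17956 ≡ 42
σ^8 ≡ 42^2 = 1764 ≡ 386
11 = 8 + 2 + 1, so σ^11 ≡ 386·134·115 ≡ 123 (mod 689)
σ^11 mod 689 = 123 matches H(m).

genuine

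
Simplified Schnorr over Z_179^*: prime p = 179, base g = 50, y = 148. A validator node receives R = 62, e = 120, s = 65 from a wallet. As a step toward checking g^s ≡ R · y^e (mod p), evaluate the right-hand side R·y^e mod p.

127

Squares mod 179: 148^1≡148, 148^2≡66, 148^4≡60, 148^8≡20, 148^16≡42, 148^32≡153, 148^64≡139
120 = 64 + 32 + 16 + 8, so 148^120 ≡ 139·153·42·20 ≡ 80 (mod 179)
R · y^e ≡ 62·80 = 4960 ≡ 127 (mod 179)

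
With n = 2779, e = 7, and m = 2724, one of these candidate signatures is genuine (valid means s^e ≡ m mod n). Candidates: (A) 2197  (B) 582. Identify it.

Candidate A: 2197^2 = 4826809 ≡ 2465; 2197^4 ≡ 2465^2 = 6076225 ≡ 1331; 7 = 4 + 2 + 1, so 2197^7 ≡ 1331·2465·2197 ≡ 55 (mod 2779)
Candidate B: 582^2 = 338724 ≡ 2465; 582^4 ≡ 2465^2 = 6076225 ≡ 1331; 7 = 4 + 2 + 1, so 582^7 ≡ 1331·2465·582 ≡ 2724 (mod 2779)
  → matches m = 2724

B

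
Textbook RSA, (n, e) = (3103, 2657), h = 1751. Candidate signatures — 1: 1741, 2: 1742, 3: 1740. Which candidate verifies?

Candidate 1: Squares mod 3103: 1741^1≡1741, 1741^2≡2553, 1741^4≡1509, 1741^8≡2582, 1741^16≡1480, 1741^32≡2785, 1741^64≡1828, 1741^128≡2756, 1741^256≡2495, 1741^512≡407, 1741^1024≡1190, 1741^2048≡1132; 2657 = 2048 + 512 + 64 + 32 + 1, so 1741^2657 ≡ 1132·407·1828·2785·1741 ≡ 30 (mod 3103)
Candidate 2: Squares mod 3103: 1742^1≡1742, 1742^2≡2933, 1742^4≡973, 1742^8≡314, 1742^16≡2403, 1742^32≡2829, 1742^64≡604, 1742^128≡1765, 1742^256≡2916, 1742^512≡836, 1742^1024≡721, 1742^2048≡1640; 2657 = 2048 + 512 + 64 + 32 + 1, so 1742^2657 ≡ 1640·836·604·2829·1742 ≡ 1751 (mod 3103)
  → matches h = 1751
Candidate 3: Squares mod 3103: 1740^1≡1740, 1740^2≡2175, 1740^4≡1653, 1740^8≡1769, 1740^16≡1537, 1740^32≡986, 1740^64≡957, 1740^128≡464, 1740^256≡1189, 1740^512≡1856, 1740^1024≡406, 1740^2048≡377; 2657 = 2048 + 512 + 64 + 32 + 1, so 1740^2657 ≡ 377·1856·957·986·1740 ≡ 174 (mod 3103)

2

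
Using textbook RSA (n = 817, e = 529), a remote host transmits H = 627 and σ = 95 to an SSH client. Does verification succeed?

σ^2 ≡ 95^2 = 9025 ≡ 38
σ^4 ≡ 38^2 = 1444 ≡ 627
σ^8 ≡ 627^2 = 393129 ≡ 152
σ^16 ≡ 152^2 = 23104 ≡ 228
σ^32 ≡ 228^2 = 51984 ≡ 513
σ^64 ≡ 513^2 = 263169 ≡ 95
σ^128 ≡ 95^2 = 9025 ≡ 38
σ^256 ≡ 38^2 = 1444 ≡ 627
σ^512 ≡ 627^2 = 393129 ≡ 152
529 = 512 + 16 + 1, so σ^529 ≡ 152·228·95 ≡ 627 (mod 817)
Since 627 equals the digest 627, verification succeeds.

passes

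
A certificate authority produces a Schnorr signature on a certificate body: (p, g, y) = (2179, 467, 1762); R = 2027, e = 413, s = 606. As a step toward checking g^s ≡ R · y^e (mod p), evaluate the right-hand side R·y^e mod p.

1891

1762^413 mod 2179 = 690
R · y^e ≡ 2027·690 = 1398630 ≡ 1891 (mod 2179)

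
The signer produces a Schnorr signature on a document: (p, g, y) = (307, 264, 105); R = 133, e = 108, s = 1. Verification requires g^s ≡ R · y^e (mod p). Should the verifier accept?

reject

g^s mod p:
264^1 mod 307 = 264
R · y^e mod p:
Squares mod 307: 105^1≡105, 105^2≡280, 105^4≡115, 105^8≡24, 105^16≡269, 105^32≡216, 105^64≡299
108 = 64 + 32 + 8 + 4, so 105^108 ≡ 299·216·24·115 ≡ 272 (mod 307)
133·272 = 36176 ≡ 257 (mod 307)
264 ≠ 257; the check fails.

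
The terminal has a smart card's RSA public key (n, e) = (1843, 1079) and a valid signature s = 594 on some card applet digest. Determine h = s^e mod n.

1657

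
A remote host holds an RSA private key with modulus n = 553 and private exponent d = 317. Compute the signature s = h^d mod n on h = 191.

452

Squares mod 553: h^1≡191, h^2≡536, h^4≡289, h^8≡18, h^16≡324, h^32≡459, h^64≡541, h^128≡144, h^256≡275
317 = 256 + 32 + 16 + 8 + 4 + 1, so h^317 ≡ 275·459·324·18·289·191 ≡ 452 (mod 553)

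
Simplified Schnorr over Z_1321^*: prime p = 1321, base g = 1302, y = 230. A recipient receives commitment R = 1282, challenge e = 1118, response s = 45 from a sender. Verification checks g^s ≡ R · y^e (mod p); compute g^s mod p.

901

1302^45 mod 1321 = 901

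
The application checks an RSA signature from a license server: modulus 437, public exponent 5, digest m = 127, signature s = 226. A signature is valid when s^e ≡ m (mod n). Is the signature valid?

s^2 ≡ 226^2 = 51076 ≡ 384
s^4 ≡ 384^2 = 147456 ≡ 187
5 = 4 + 1, so s^5 ≡ 187·226 ≡ 310 (mod 437)
s^5 mod 437 = 310, but m = 127.

invalid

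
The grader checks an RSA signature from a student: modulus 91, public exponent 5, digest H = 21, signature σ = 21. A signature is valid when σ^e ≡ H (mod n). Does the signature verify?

σ^2 ≡ 21^2 = 441 ≡ 77
σ^4 ≡ 77^2 = 5929 ≡ 14
5 = 4 + 1, so σ^5 ≡ 14·21 ≡ 21 (mod 91)
σ^5 mod 91 = 21 matches H.

verifies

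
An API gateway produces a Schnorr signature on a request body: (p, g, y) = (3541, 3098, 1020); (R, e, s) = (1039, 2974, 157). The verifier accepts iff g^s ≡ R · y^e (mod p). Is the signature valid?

g^s mod p:
3098^2 = 9597604 ≡ 1494
3098^4 ≡ 1494^2 = 2232036 ≡ 1206
3098^8 ≡ 1206^2 = 1454436 ≡ 2626
3098^16 ≡ 2626^2 = 6895876 ≡ 1549
3098^32 ≡ 1549^2 = 2399401 ≡ 2144
3098^64 ≡ 2144^2 = 4596736 ≡ 518
3098^128 ≡ 518^2 = 268324 ≡ 2749
157 = 128 + 16 + 8 + 4 + 1, so 3098^157 ≡ 2749·1549·2626·1206·3098 ≡ 528 (mod 3541)
R · y^e mod p:
1020^2 = 1040400 ≡ 2887
1020^4 ≡ 2887^2 = 8334769 ≡ 2796
1020^8 ≡ 2796^2 = 7817616 ≡ 2629
1020^16 ≡ 2629^2 = 6911641 ≡ 3150
1020^32 ≡ 3150^2 = 9922500 ≡ 618
1020^64 ≡ 618^2 = 381924 ≡ 3037
1020^128 ≡ 3037^2 = 9223369 ≡ 2605
1020^256 ≡ 2605^2 = 6786025 ≡ 1469
1020^512 ≡ 1469^2 = 2157961 ≡ 1492
1020^1024 ≡ 1492^2 = 2226064 ≡ 2316
1020^2048 ≡ 2316^2 = 5363856 ≡ 2782
2974 = 2048 + 512 + 256 + 128 + 16 + 8 + 4 + 2, so 1020^2974 ≡ 2782·1492·1469·2605·3150·2629·2796·2887 ≡ 798 (mod 3541)
1039·798 = 829122 ≡ 528 (mod 3541)
528 ≡ 528 (mod 3541); signature holds.

valid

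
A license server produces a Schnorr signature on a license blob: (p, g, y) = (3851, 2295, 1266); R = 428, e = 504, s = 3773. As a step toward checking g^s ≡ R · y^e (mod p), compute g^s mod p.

Squares mod 3851: 2295^1≡2295, 2295^2≡2708, 2295^4≡960, 2295^8≡1211, 2295^16≡3141, 2295^32≡3470, 2295^64≡2674, 2295^128≡2820, 2295^256≡85, 2295^512≡3374, 2295^1024≡320, 2295^2048≡2274
3773 = 2048 + 1024 + 512 + 128 + 32 + 16 + 8 + 4 + 1, so 2295^3773 ≡ 2274·320·3374·2820·3470·3141·1211·960·2295 ≡ 3633 (mod 3851)

3633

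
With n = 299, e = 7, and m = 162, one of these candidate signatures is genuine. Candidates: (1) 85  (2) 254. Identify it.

Candidate 1: Squares mod 299: 85^1≡85, 85^2≡49, 85^4≡9; 7 = 4 + 2 + 1, so 85^7 ≡ 9·49·85 ≡ 110 (mod 299)
Candidate 2: Squares mod 299: 254^1≡254, 254^2≡231, 254^4≡139; 7 = 4 + 2 + 1, so 254^7 ≡ 139·231·254 ≡ 162 (mod 299)
  → matches m = 162

2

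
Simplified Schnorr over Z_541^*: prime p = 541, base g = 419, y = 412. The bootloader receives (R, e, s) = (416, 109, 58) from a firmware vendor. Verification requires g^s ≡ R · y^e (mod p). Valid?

g^s mod p:
419^2 = 175561 ≡ 277
419^4 ≡ 277^2 = 76729 ≡ 448
419^8 ≡ 448^2 = 200704 ≡ 534
419^16 ≡ 534^2 = 285156 ≡ 49
419^32 ≡ 49^2 = 2401 ≡ 237
58 = 32 + 16 + 8 + 2, so 419^58 ≡ 237·49·534·277 ≡ 436 (mod 541)
R · y^e mod p:
412^2 = 169744 ≡ 411
412^4 ≡ 411^2 = 168921 ≡ 129
412^8 ≡ 129^2 = 16641 ≡ 411
412^16 ≡ 411^2 = 168921 ≡ 129
412^32 ≡ 129^2 = 16641 ≡ 411
412^64 ≡ 411^2 = 168921 ≡ 129
109 = 64 + 32 + 8 + 4 + 1, so 412^109 ≡ 129·411·411·129·412 ≡ 412 (mod 541)
416·412 = 171392 ≡ 436 (mod 541)
436 ≡ 436 (mod 541); signature holds.

yes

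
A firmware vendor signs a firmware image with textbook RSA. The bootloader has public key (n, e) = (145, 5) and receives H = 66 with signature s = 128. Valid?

no

Squares mod 145: s^1≡128, s^2≡144, s^4≡1
5 = 4 + 1, so s^5 ≡ 1·128 ≡ 128 (mod 145)
128 ≠ 66, so verification fails.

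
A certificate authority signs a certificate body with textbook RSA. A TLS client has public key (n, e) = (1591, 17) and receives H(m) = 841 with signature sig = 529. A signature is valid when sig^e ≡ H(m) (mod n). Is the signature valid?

valid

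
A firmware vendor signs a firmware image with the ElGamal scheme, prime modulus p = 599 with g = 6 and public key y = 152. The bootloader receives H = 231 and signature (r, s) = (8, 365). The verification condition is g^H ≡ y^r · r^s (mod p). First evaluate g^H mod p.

6^2 = 36
6^4 ≡ 36^2 = 1296 ≡ 98
6^8 ≡ 98^2 = 9604 ≡ 20
6^16 ≡ 20^2 = 400
6^32 ≡ 400^2 = 160000 ≡ 67
6^64 ≡ 67^2 = 4489 ≡ 296
6^128 ≡ 296^2 = 87616 ≡ 162
231 = 128 + 64 + 32 + 4 + 2 + 1, so 6^231 ≡ 162·296·67·98·36·6 ≡ 358 (mod 599)

358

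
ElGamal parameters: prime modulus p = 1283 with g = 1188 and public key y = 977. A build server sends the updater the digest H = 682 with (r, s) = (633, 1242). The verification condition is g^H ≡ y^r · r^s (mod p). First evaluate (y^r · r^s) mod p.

469

Squares mod 1283: 977^1≡977, 977^2≡1260, 977^4≡529, 977^8≡147, 977^16≡1081, 977^32≡1031, 977^64≡637, 977^128≡341, 977^256≡811, 977^512≡825
633 = 512 + 64 + 32 + 16 + 8 + 1, so 977^633 ≡ 825·637·1031·1081·147·977 ≡ 1187 (mod 1283)
Squares mod 1283: 633^1≡633, 633^2≡393, 633^4≡489, 633^8≡483, 633^16≡1066, 633^32≡901, 633^64≡945, 633^128≡57, 633^256≡683, 633^512≡760, 633^1024≡250
1242 = 1024 + 128 + 64 + 16 + 8 + 2, so 633^1242 ≡ 250·57·945·1066·483·393 ≡ 944 (mod 1283)
y^r · r^s ≡ 1187·944 = 1120528 ≡ 469 (mod 1283)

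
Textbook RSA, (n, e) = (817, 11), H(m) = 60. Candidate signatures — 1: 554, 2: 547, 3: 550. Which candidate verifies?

Candidate 1: Squares mod 817: 554^1≡554, 554^2≡541, 554^4≡195, 554^8≡443; 11 = 8 + 2 + 1, so 554^11 ≡ 443·541·554 ≡ 181 (mod 817)
Candidate 2: Squares mod 817: 547^1≡547, 547^2≡187, 547^4≡655, 547^8≡100; 11 = 8 + 2 + 1, so 547^11 ≡ 100·187·547 ≡ 60 (mod 817)
  → matches H(m) = 60
Candidate 3: Squares mod 817: 550^1≡550, 550^2≡210, 550^4≡799, 550^8≡324; 11 = 8 + 2 + 1, so 550^11 ≡ 324·210·550 ≡ 132 (mod 817)

2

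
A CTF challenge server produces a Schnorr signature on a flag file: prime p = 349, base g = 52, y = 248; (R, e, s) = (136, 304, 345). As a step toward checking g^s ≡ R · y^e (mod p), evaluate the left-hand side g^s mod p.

52^2 = 2704 ≡ 261
52^4 ≡ 261^2 = 68121 ≡ 66
52^8 ≡ 66^2 = 4356 ≡ 168
52^16 ≡ 168^2 = 28224 ≡ 304
52^32 ≡ 304^2 = 92416 ≡ 280
52^64 ≡ 280^2 = 78400 ≡ 224
52^128 ≡ 224^2 = 50176 ≡ 269
52^256 ≡ 269^2 = 72361 ≡ 118
345 = 256 + 64 + 16 + 8 + 1, so 52^345 ≡ 118·224·304·168·52 ≡ 170 (mod 349)

170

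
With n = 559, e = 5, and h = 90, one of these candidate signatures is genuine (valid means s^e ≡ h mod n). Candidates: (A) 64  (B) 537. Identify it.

Candidate A: 64^5 mod 559 = 90
  → matches h = 90
Candidate B: 537^5 mod 559 = 348

A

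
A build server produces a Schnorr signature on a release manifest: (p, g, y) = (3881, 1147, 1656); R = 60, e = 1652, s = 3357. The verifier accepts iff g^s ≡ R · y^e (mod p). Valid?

g^s mod p:
1147^3357 mod 3881 = 3392
R · y^e mod p:
1656^1652 mod 3881 = 3307
60·3307 = 198420 ≡ 489 (mod 3881)
3392 ≠ 489; the check fails.

no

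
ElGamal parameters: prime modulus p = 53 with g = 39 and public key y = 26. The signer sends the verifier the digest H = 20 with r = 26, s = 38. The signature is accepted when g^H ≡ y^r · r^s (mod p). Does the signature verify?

Left side g^H mod p:
39^20 mod 53 = 46
Right side y^r · r^s mod p:
26^26 mod 53 = 52
26^38 mod 53 = 7
52·7 = 364 ≡ 46 (mod 53)
46 ≡ 46 (mod 53), so the signature is genuine.

verifies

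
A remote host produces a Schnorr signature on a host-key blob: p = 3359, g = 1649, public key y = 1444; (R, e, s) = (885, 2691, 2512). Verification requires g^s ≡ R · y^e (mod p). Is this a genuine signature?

genuine

g^s mod p:
1649^2 = 2719201 ≡ 1770
1649^4 ≡ 1770^2 = 3132900 ≡ 2312
1649^8 ≡ 2312^2 = 5345344 ≡ 1175
1649^16 ≡ 1175^2 = 1380625 ≡ 76
1649^32 ≡ 76^2 = 5776 ≡ 2417
1649^64 ≡ 2417^2 = 5841889 ≡ 588
1649^128 ≡ 588^2 = 345744 ≡ 3126
1649^256 ≡ 3126^2 = 9771876 ≡ 545
1649^512 ≡ 545^2 = 297025 ≡ 1433
1649^1024 ≡ 1433^2 = 2053489 ≡ 1140
1649^2048 ≡ 1140^2 = 1299600 ≡ 3026
2512 = 2048 + 256 + 128 + 64 + 16, so 1649^2512 ≡ 3026·545·3126·588·76 ≡ 1458 (mod 3359)
R · y^e mod p:
1444^2 = 2085136 ≡ 2556
1444^4 ≡ 2556^2 = 6533136 ≡ 3240
1444^8 ≡ 3240^2 = 10497600 ≡ 725
1444^16 ≡ 725^2 = 525625 ≡ 1621
1444^32 ≡ 1621^2 = 2627641 ≡ 903
1444^64 ≡ 903^2 = 815409 ≡ 2531
1444^128 ≡ 2531^2 = 6405961 ≡ 348
1444^256 ≡ 348^2 = 121104 ≡ 180
1444^512 ≡ 180^2 = 32400 ≡ 2169
1444^1024 ≡ 2169^2 = 4704561 ≡ 1961
1444^2048 ≡ 1961^2 = 3845521 ≡ 2825
2691 = 2048 + 512 + 128 + 2 + 1, so 1444^2691 ≡ 2825·2169·348·2556·1444 ≡ 1721 (mod 3359)
885·1721 = 1523085 ≡ 1458 (mod 3359)
1458 ≡ 1458 (mod 3359); signature holds.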